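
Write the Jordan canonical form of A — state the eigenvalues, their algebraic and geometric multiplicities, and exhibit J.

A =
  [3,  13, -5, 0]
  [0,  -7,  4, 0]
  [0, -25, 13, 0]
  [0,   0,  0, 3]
J_3(3) ⊕ J_1(3)

The characteristic polynomial is
  det(x·I − A) = x^4 - 12*x^3 + 54*x^2 - 108*x + 81 = (x - 3)^4

Eigenvalues and multiplicities (the geometric multiplicity of λ is n − rank(A − λI), which equals the number of Jordan blocks for λ):
  λ = 3: algebraic multiplicity = 4, geometric multiplicity = 2

Determining the block sizes for each eigenvalue:
  λ = 3: with am = 4 and gm = 2, the partition is not yet determined (e.g. several partitions of 4 into 2 parts exist). Let N = A − (3)·I. Computing rank(N^1) = 2, rank(N^2) = 1, rank(N^3) = 0; the number of blocks of size ≥ j is rank(N^{j−1}) − rank(N^j), giving [2, 1, 1]. So we have 1 block(s) of size 3, 1 block(s) of size 1 → block sizes [3, 1]

Assembling the blocks gives a Jordan form
J =
  [3, 1, 0, 0]
  [0, 3, 1, 0]
  [0, 0, 3, 0]
  [0, 0, 0, 3]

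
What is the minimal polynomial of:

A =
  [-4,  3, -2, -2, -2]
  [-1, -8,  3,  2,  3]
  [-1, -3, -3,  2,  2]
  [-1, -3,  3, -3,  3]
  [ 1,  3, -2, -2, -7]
x^3 + 15*x^2 + 75*x + 125

The characteristic polynomial is χ_A(x) = (x + 5)^5, so the eigenvalues are known. The minimal polynomial is
  m_A(x) = Π_λ (x − λ)^{k_λ}
where k_λ is the size of the *largest* Jordan block for λ (equivalently, the smallest k with (A − λI)^k v = 0 for every generalised eigenvector v of λ).

  λ = -5: largest Jordan block has size 3, contributing (x + 5)^3

So m_A(x) = (x + 5)^3 = x^3 + 15*x^2 + 75*x + 125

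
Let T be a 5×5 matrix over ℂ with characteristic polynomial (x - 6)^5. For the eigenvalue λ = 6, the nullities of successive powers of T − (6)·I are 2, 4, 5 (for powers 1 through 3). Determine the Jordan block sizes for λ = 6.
Block sizes for λ = 6: [3, 2]

From the dimensions of kernels of powers, the number of Jordan blocks of size at least j is d_j − d_{j−1} where d_j = dim ker(N^j) (with d_0 = 0). Computing the differences gives [2, 2, 1].
The number of blocks of size exactly k is (#blocks of size ≥ k) − (#blocks of size ≥ k + 1), so the partition is: 1 block(s) of size 2, 1 block(s) of size 3.
In nonincreasing order the block sizes are [3, 2].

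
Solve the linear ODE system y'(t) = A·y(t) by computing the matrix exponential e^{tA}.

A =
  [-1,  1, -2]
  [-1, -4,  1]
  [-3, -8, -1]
e^{tA} =
  [3*t^2*exp(-2*t) + t*exp(-2*t) + exp(-2*t), 15*t^2*exp(-2*t)/2 + t*exp(-2*t), -3*t^2*exp(-2*t)/2 - 2*t*exp(-2*t)]
  [-t^2*exp(-2*t) - t*exp(-2*t), -5*t^2*exp(-2*t)/2 - 2*t*exp(-2*t) + exp(-2*t), t^2*exp(-2*t)/2 + t*exp(-2*t)]
  [t^2*exp(-2*t) - 3*t*exp(-2*t), 5*t^2*exp(-2*t)/2 - 8*t*exp(-2*t), -t^2*exp(-2*t)/2 + t*exp(-2*t) + exp(-2*t)]

Strategy: write A = P · J · P⁻¹ where J is a Jordan canonical form, so e^{tA} = P · e^{tJ} · P⁻¹, and e^{tJ} can be computed block-by-block.

A has Jordan form
J =
  [-2,  1,  0]
  [ 0, -2,  1]
  [ 0,  0, -2]
(up to reordering of blocks).

Per-block formulas:
  For a 3×3 Jordan block J_3(-2): exp(t · J_3(-2)) = e^(-2t)·(I + t·N + (t^2/2)·N^2), where N is the 3×3 nilpotent shift.

After assembling e^{tJ} and conjugating by P, we get:

e^{tA} =
  [3*t^2*exp(-2*t) + t*exp(-2*t) + exp(-2*t), 15*t^2*exp(-2*t)/2 + t*exp(-2*t), -3*t^2*exp(-2*t)/2 - 2*t*exp(-2*t)]
  [-t^2*exp(-2*t) - t*exp(-2*t), -5*t^2*exp(-2*t)/2 - 2*t*exp(-2*t) + exp(-2*t), t^2*exp(-2*t)/2 + t*exp(-2*t)]
  [t^2*exp(-2*t) - 3*t*exp(-2*t), 5*t^2*exp(-2*t)/2 - 8*t*exp(-2*t), -t^2*exp(-2*t)/2 + t*exp(-2*t) + exp(-2*t)]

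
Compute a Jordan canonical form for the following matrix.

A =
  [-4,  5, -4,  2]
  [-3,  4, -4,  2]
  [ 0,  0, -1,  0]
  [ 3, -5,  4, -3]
J_2(-1) ⊕ J_1(-1) ⊕ J_1(-1)

The characteristic polynomial is
  det(x·I − A) = x^4 + 4*x^3 + 6*x^2 + 4*x + 1 = (x + 1)^4

Eigenvalues and multiplicities (the geometric multiplicity of λ is n − rank(A − λI), which equals the number of Jordan blocks for λ):
  λ = -1: algebraic multiplicity = 4, geometric multiplicity = 3

Determining the block sizes for each eigenvalue:
  λ = -1: 3 blocks summing to 4 forces exactly one block of size 2 and the rest size 1 → block sizes [2, 1, 1]

Assembling the blocks gives a Jordan form
J =
  [-1,  1,  0,  0]
  [ 0, -1,  0,  0]
  [ 0,  0, -1,  0]
  [ 0,  0,  0, -1]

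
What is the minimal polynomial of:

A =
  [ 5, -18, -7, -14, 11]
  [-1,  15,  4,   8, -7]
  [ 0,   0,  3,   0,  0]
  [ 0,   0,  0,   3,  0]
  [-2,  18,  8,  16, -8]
x^4 - 15*x^3 + 81*x^2 - 189*x + 162

The characteristic polynomial is χ_A(x) = (x - 6)*(x - 3)^4, so the eigenvalues are known. The minimal polynomial is
  m_A(x) = Π_λ (x − λ)^{k_λ}
where k_λ is the size of the *largest* Jordan block for λ (equivalently, the smallest k with (A − λI)^k v = 0 for every generalised eigenvector v of λ).

  λ = 3: largest Jordan block has size 3, contributing (x − 3)^3
  λ = 6: largest Jordan block has size 1, contributing (x − 6)

So m_A(x) = (x - 6)*(x - 3)^3 = x^4 - 15*x^3 + 81*x^2 - 189*x + 162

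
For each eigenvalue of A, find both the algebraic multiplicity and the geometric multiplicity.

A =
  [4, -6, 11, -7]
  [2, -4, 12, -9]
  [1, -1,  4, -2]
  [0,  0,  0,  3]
λ = -2: alg = 1, geom = 1; λ = 3: alg = 3, geom = 2

Step 1 — factor the characteristic polynomial to read off the algebraic multiplicities:
  χ_A(x) = (x - 3)^3*(x + 2)

Step 2 — compute geometric multiplicities via the rank-nullity identity g(λ) = n − rank(A − λI):
  rank(A − (-2)·I) = 3, so dim ker(A − (-2)·I) = n − 3 = 1
  rank(A − (3)·I) = 2, so dim ker(A − (3)·I) = n − 2 = 2

Summary:
  λ = -2: algebraic multiplicity = 1, geometric multiplicity = 1
  λ = 3: algebraic multiplicity = 3, geometric multiplicity = 2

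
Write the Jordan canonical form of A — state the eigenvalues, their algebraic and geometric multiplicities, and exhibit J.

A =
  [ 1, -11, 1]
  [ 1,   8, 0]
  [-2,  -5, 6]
J_3(5)

The characteristic polynomial is
  det(x·I − A) = x^3 - 15*x^2 + 75*x - 125 = (x - 5)^3

Eigenvalues and multiplicities (the geometric multiplicity of λ is n − rank(A − λI), which equals the number of Jordan blocks for λ):
  λ = 5: algebraic multiplicity = 3, geometric multiplicity = 1

Determining the block sizes for each eigenvalue:
  λ = 5: one block (gm = 1), so the single block has size am = 3 → block sizes [3]

Assembling the blocks gives a Jordan form
J =
  [5, 1, 0]
  [0, 5, 1]
  [0, 0, 5]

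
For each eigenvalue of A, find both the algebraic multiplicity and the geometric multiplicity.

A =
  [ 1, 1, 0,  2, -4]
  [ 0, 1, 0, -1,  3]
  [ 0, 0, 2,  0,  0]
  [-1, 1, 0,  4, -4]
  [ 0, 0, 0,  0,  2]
λ = 2: alg = 5, geom = 3

Step 1 — factor the characteristic polynomial to read off the algebraic multiplicities:
  χ_A(x) = (x - 2)^5

Step 2 — compute geometric multiplicities via the rank-nullity identity g(λ) = n − rank(A − λI):
  rank(A − (2)·I) = 2, so dim ker(A − (2)·I) = n − 2 = 3

Summary:
  λ = 2: algebraic multiplicity = 5, geometric multiplicity = 3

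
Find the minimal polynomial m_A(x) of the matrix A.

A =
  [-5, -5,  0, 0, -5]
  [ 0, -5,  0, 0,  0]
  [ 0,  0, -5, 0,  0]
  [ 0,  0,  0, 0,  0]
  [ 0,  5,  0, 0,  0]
x^2 + 5*x

The characteristic polynomial is χ_A(x) = x^2*(x + 5)^3, so the eigenvalues are known. The minimal polynomial is
  m_A(x) = Π_λ (x − λ)^{k_λ}
where k_λ is the size of the *largest* Jordan block for λ (equivalently, the smallest k with (A − λI)^k v = 0 for every generalised eigenvector v of λ).

  λ = -5: largest Jordan block has size 1, contributing (x + 5)
  λ = 0: largest Jordan block has size 1, contributing (x − 0)

So m_A(x) = x*(x + 5) = x^2 + 5*x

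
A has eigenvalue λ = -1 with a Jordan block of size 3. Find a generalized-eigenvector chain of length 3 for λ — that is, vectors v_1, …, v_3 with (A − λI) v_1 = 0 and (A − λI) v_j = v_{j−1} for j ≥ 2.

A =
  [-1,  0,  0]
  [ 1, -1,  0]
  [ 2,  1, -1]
A Jordan chain for λ = -1 of length 3:
v_1 = (0, 0, 1)ᵀ
v_2 = (0, 1, 2)ᵀ
v_3 = (1, 0, 0)ᵀ

Let N = A − (-1)·I. We want v_3 with N^3 v_3 = 0 but N^2 v_3 ≠ 0; then v_{j-1} := N · v_j for j = 3, …, 2.

Pick v_3 = (1, 0, 0)ᵀ.
Then v_2 = N · v_3 = (0, 1, 2)ᵀ.
Then v_1 = N · v_2 = (0, 0, 1)ᵀ.

Sanity check: (A − (-1)·I) v_1 = (0, 0, 0)ᵀ = 0. ✓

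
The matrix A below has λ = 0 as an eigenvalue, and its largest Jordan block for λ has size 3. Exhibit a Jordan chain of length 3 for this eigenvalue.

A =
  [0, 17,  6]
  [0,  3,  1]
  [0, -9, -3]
A Jordan chain for λ = 0 of length 3:
v_1 = (-3, 0, 0)ᵀ
v_2 = (17, 3, -9)ᵀ
v_3 = (0, 1, 0)ᵀ

Let N = A − (0)·I. We want v_3 with N^3 v_3 = 0 but N^2 v_3 ≠ 0; then v_{j-1} := N · v_j for j = 3, …, 2.

Pick v_3 = (0, 1, 0)ᵀ.
Then v_2 = N · v_3 = (17, 3, -9)ᵀ.
Then v_1 = N · v_2 = (-3, 0, 0)ᵀ.

Sanity check: (A − (0)·I) v_1 = (0, 0, 0)ᵀ = 0. ✓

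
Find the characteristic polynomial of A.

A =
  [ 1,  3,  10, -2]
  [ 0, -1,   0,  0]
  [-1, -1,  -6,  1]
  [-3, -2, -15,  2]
x^4 + 4*x^3 + 6*x^2 + 4*x + 1

Expanding det(x·I − A) (e.g. by cofactor expansion or by noting that A is similar to its Jordan form J, which has the same characteristic polynomial as A) gives
  χ_A(x) = x^4 + 4*x^3 + 6*x^2 + 4*x + 1
which factors as (x + 1)^4. The eigenvalues (with algebraic multiplicities) are λ = -1 with multiplicity 4.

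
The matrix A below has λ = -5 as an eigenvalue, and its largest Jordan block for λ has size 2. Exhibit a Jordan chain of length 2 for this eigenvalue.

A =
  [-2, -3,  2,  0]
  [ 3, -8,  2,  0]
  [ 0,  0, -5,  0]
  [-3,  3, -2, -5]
A Jordan chain for λ = -5 of length 2:
v_1 = (3, 3, 0, -3)ᵀ
v_2 = (1, 0, 0, 0)ᵀ

Let N = A − (-5)·I. We want v_2 with N^2 v_2 = 0 but N^1 v_2 ≠ 0; then v_{j-1} := N · v_j for j = 2, …, 2.

Pick v_2 = (1, 0, 0, 0)ᵀ.
Then v_1 = N · v_2 = (3, 3, 0, -3)ᵀ.

Sanity check: (A − (-5)·I) v_1 = (0, 0, 0, 0)ᵀ = 0. ✓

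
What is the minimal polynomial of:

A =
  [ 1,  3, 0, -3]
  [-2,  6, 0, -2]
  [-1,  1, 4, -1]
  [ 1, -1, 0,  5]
x^2 - 8*x + 16

The characteristic polynomial is χ_A(x) = (x - 4)^4, so the eigenvalues are known. The minimal polynomial is
  m_A(x) = Π_λ (x − λ)^{k_λ}
where k_λ is the size of the *largest* Jordan block for λ (equivalently, the smallest k with (A − λI)^k v = 0 for every generalised eigenvector v of λ).

  λ = 4: largest Jordan block has size 2, contributing (x − 4)^2

So m_A(x) = (x - 4)^2 = x^2 - 8*x + 16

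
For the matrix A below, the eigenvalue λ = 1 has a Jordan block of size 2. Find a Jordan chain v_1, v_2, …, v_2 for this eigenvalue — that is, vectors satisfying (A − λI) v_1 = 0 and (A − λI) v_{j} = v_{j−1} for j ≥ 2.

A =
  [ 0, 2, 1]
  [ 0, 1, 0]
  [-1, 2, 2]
A Jordan chain for λ = 1 of length 2:
v_1 = (-1, 0, -1)ᵀ
v_2 = (1, 0, 0)ᵀ

Let N = A − (1)·I. We want v_2 with N^2 v_2 = 0 but N^1 v_2 ≠ 0; then v_{j-1} := N · v_j for j = 2, …, 2.

Pick v_2 = (1, 0, 0)ᵀ.
Then v_1 = N · v_2 = (-1, 0, -1)ᵀ.

Sanity check: (A − (1)·I) v_1 = (0, 0, 0)ᵀ = 0. ✓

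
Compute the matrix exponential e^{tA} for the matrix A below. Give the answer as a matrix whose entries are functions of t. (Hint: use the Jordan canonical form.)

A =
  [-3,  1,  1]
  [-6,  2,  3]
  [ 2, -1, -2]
e^{tA} =
  [-2*t*exp(-t) + exp(-t), t*exp(-t), t*exp(-t)]
  [-6*t*exp(-t), 3*t*exp(-t) + exp(-t), 3*t*exp(-t)]
  [2*t*exp(-t), -t*exp(-t), -t*exp(-t) + exp(-t)]

Strategy: write A = P · J · P⁻¹ where J is a Jordan canonical form, so e^{tA} = P · e^{tJ} · P⁻¹, and e^{tJ} can be computed block-by-block.

A has Jordan form
J =
  [-1,  1,  0]
  [ 0, -1,  0]
  [ 0,  0, -1]
(up to reordering of blocks).

Per-block formulas:
  For a 1×1 block at λ = -1: exp(t · [-1]) = [e^(-1t)].
  For a 2×2 Jordan block J_2(-1): exp(t · J_2(-1)) = e^(-1t)·(I + t·N), where N is the 2×2 nilpotent shift.

After assembling e^{tJ} and conjugating by P, we get:

e^{tA} =
  [-2*t*exp(-t) + exp(-t), t*exp(-t), t*exp(-t)]
  [-6*t*exp(-t), 3*t*exp(-t) + exp(-t), 3*t*exp(-t)]
  [2*t*exp(-t), -t*exp(-t), -t*exp(-t) + exp(-t)]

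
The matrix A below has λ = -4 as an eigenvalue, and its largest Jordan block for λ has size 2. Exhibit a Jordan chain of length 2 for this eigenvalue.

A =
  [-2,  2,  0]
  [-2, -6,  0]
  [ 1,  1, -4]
A Jordan chain for λ = -4 of length 2:
v_1 = (2, -2, 1)ᵀ
v_2 = (1, 0, 0)ᵀ

Let N = A − (-4)·I. We want v_2 with N^2 v_2 = 0 but N^1 v_2 ≠ 0; then v_{j-1} := N · v_j for j = 2, …, 2.

Pick v_2 = (1, 0, 0)ᵀ.
Then v_1 = N · v_2 = (2, -2, 1)ᵀ.

Sanity check: (A − (-4)·I) v_1 = (0, 0, 0)ᵀ = 0. ✓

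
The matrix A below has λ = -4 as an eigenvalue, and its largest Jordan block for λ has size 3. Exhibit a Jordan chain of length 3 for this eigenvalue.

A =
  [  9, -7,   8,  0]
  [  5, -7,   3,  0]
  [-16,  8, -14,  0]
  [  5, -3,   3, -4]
A Jordan chain for λ = -4 of length 3:
v_1 = (6, 2, -8, 2)ᵀ
v_2 = (13, 5, -16, 5)ᵀ
v_3 = (1, 0, 0, 0)ᵀ

Let N = A − (-4)·I. We want v_3 with N^3 v_3 = 0 but N^2 v_3 ≠ 0; then v_{j-1} := N · v_j for j = 3, …, 2.

Pick v_3 = (1, 0, 0, 0)ᵀ.
Then v_2 = N · v_3 = (13, 5, -16, 5)ᵀ.
Then v_1 = N · v_2 = (6, 2, -8, 2)ᵀ.

Sanity check: (A − (-4)·I) v_1 = (0, 0, 0, 0)ᵀ = 0. ✓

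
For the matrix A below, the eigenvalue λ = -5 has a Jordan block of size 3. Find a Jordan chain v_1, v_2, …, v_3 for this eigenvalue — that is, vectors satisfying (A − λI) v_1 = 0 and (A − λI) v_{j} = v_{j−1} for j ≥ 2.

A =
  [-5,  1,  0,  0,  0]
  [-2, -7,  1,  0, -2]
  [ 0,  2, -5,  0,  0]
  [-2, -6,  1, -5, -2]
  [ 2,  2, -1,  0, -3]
A Jordan chain for λ = -5 of length 3:
v_1 = (-2, 0, -4, 8, 0)ᵀ
v_2 = (0, -2, 0, -2, 2)ᵀ
v_3 = (1, 0, 0, 0, 0)ᵀ

Let N = A − (-5)·I. We want v_3 with N^3 v_3 = 0 but N^2 v_3 ≠ 0; then v_{j-1} := N · v_j for j = 3, …, 2.

Pick v_3 = (1, 0, 0, 0, 0)ᵀ.
Then v_2 = N · v_3 = (0, -2, 0, -2, 2)ᵀ.
Then v_1 = N · v_2 = (-2, 0, -4, 8, 0)ᵀ.

Sanity check: (A − (-5)·I) v_1 = (0, 0, 0, 0, 0)ᵀ = 0. ✓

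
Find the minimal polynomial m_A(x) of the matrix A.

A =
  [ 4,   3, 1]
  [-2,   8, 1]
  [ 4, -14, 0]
x^3 - 12*x^2 + 48*x - 64

The characteristic polynomial is χ_A(x) = (x - 4)^3, so the eigenvalues are known. The minimal polynomial is
  m_A(x) = Π_λ (x − λ)^{k_λ}
where k_λ is the size of the *largest* Jordan block for λ (equivalently, the smallest k with (A − λI)^k v = 0 for every generalised eigenvector v of λ).

  λ = 4: largest Jordan block has size 3, contributing (x − 4)^3

So m_A(x) = (x - 4)^3 = x^3 - 12*x^2 + 48*x - 64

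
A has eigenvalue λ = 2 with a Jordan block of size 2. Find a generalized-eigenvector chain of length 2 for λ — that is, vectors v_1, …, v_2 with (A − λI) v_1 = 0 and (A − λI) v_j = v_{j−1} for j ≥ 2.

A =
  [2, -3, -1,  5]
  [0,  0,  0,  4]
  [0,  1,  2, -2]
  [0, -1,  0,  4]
A Jordan chain for λ = 2 of length 2:
v_1 = (-3, -2, 1, -1)ᵀ
v_2 = (0, 1, 0, 0)ᵀ

Let N = A − (2)·I. We want v_2 with N^2 v_2 = 0 but N^1 v_2 ≠ 0; then v_{j-1} := N · v_j for j = 2, …, 2.

Pick v_2 = (0, 1, 0, 0)ᵀ.
Then v_1 = N · v_2 = (-3, -2, 1, -1)ᵀ.

Sanity check: (A − (2)·I) v_1 = (0, 0, 0, 0)ᵀ = 0. ✓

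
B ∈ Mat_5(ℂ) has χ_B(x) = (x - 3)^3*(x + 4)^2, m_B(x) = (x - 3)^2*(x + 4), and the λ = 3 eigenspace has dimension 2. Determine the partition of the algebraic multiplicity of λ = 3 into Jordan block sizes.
Block sizes for λ = 3: [2, 1]

Step 1 — from the characteristic polynomial, algebraic multiplicity of λ = 3 is 3. From dim ker(B − (3)·I) = 2, there are exactly 2 Jordan blocks for λ = 3.
Step 2 — from the minimal polynomial, the factor (x − 3)^2 tells us the largest block for λ = 3 has size 2.
Step 3 — with total size 3, 2 blocks, and largest block 2, the block sizes (in nonincreasing order) are [2, 1].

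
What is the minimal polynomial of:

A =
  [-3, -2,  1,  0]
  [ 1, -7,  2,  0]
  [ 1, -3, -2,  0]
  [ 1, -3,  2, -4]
x^3 + 12*x^2 + 48*x + 64

The characteristic polynomial is χ_A(x) = (x + 4)^4, so the eigenvalues are known. The minimal polynomial is
  m_A(x) = Π_λ (x − λ)^{k_λ}
where k_λ is the size of the *largest* Jordan block for λ (equivalently, the smallest k with (A − λI)^k v = 0 for every generalised eigenvector v of λ).

  λ = -4: largest Jordan block has size 3, contributing (x + 4)^3

So m_A(x) = (x + 4)^3 = x^3 + 12*x^2 + 48*x + 64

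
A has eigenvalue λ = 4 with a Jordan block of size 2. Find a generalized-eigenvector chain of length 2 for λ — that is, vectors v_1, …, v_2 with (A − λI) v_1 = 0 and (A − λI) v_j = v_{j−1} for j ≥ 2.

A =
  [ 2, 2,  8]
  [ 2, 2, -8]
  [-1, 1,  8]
A Jordan chain for λ = 4 of length 2:
v_1 = (-2, 2, -1)ᵀ
v_2 = (1, 0, 0)ᵀ

Let N = A − (4)·I. We want v_2 with N^2 v_2 = 0 but N^1 v_2 ≠ 0; then v_{j-1} := N · v_j for j = 2, …, 2.

Pick v_2 = (1, 0, 0)ᵀ.
Then v_1 = N · v_2 = (-2, 2, -1)ᵀ.

Sanity check: (A − (4)·I) v_1 = (0, 0, 0)ᵀ = 0. ✓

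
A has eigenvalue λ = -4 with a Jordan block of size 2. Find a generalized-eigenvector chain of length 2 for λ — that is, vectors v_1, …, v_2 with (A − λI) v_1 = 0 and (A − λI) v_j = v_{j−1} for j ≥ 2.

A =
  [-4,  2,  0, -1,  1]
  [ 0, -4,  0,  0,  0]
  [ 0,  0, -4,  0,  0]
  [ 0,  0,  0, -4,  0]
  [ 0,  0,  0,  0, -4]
A Jordan chain for λ = -4 of length 2:
v_1 = (2, 0, 0, 0, 0)ᵀ
v_2 = (0, 1, 0, 0, 0)ᵀ

Let N = A − (-4)·I. We want v_2 with N^2 v_2 = 0 but N^1 v_2 ≠ 0; then v_{j-1} := N · v_j for j = 2, …, 2.

Pick v_2 = (0, 1, 0, 0, 0)ᵀ.
Then v_1 = N · v_2 = (2, 0, 0, 0, 0)ᵀ.

Sanity check: (A − (-4)·I) v_1 = (0, 0, 0, 0, 0)ᵀ = 0. ✓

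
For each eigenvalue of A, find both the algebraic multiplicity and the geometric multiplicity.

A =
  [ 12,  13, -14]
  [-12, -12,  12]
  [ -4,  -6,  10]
λ = 2: alg = 2, geom = 1; λ = 6: alg = 1, geom = 1

Step 1 — factor the characteristic polynomial to read off the algebraic multiplicities:
  χ_A(x) = (x - 6)*(x - 2)^2

Step 2 — compute geometric multiplicities via the rank-nullity identity g(λ) = n − rank(A − λI):
  rank(A − (2)·I) = 2, so dim ker(A − (2)·I) = n − 2 = 1
  rank(A − (6)·I) = 2, so dim ker(A − (6)·I) = n − 2 = 1

Summary:
  λ = 2: algebraic multiplicity = 2, geometric multiplicity = 1
  λ = 6: algebraic multiplicity = 1, geometric multiplicity = 1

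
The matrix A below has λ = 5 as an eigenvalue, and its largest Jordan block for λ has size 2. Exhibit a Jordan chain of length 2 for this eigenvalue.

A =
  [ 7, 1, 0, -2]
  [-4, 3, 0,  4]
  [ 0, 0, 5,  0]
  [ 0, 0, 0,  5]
A Jordan chain for λ = 5 of length 2:
v_1 = (2, -4, 0, 0)ᵀ
v_2 = (1, 0, 0, 0)ᵀ

Let N = A − (5)·I. We want v_2 with N^2 v_2 = 0 but N^1 v_2 ≠ 0; then v_{j-1} := N · v_j for j = 2, …, 2.

Pick v_2 = (1, 0, 0, 0)ᵀ.
Then v_1 = N · v_2 = (2, -4, 0, 0)ᵀ.

Sanity check: (A − (5)·I) v_1 = (0, 0, 0, 0)ᵀ = 0. ✓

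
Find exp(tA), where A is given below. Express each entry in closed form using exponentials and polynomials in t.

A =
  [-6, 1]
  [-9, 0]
e^{tA} =
  [-3*t*exp(-3*t) + exp(-3*t), t*exp(-3*t)]
  [-9*t*exp(-3*t), 3*t*exp(-3*t) + exp(-3*t)]

Strategy: write A = P · J · P⁻¹ where J is a Jordan canonical form, so e^{tA} = P · e^{tJ} · P⁻¹, and e^{tJ} can be computed block-by-block.

A has Jordan form
J =
  [-3,  1]
  [ 0, -3]
(up to reordering of blocks).

Per-block formulas:
  For a 2×2 Jordan block J_2(-3): exp(t · J_2(-3)) = e^(-3t)·(I + t·N), where N is the 2×2 nilpotent shift.

After assembling e^{tJ} and conjugating by P, we get:

e^{tA} =
  [-3*t*exp(-3*t) + exp(-3*t), t*exp(-3*t)]
  [-9*t*exp(-3*t), 3*t*exp(-3*t) + exp(-3*t)]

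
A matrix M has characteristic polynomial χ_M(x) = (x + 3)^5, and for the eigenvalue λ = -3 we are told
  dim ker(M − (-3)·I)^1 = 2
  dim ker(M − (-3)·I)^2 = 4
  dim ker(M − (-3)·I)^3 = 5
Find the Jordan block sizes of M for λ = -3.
Block sizes for λ = -3: [3, 2]

From the dimensions of kernels of powers, the number of Jordan blocks of size at least j is d_j − d_{j−1} where d_j = dim ker(N^j) (with d_0 = 0). Computing the differences gives [2, 2, 1].
The number of blocks of size exactly k is (#blocks of size ≥ k) − (#blocks of size ≥ k + 1), so the partition is: 1 block(s) of size 2, 1 block(s) of size 3.
In nonincreasing order the block sizes are [3, 2].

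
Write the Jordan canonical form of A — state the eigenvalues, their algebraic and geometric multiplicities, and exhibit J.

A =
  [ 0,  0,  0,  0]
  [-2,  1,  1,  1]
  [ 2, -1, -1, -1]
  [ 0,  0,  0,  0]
J_2(0) ⊕ J_1(0) ⊕ J_1(0)

The characteristic polynomial is
  det(x·I − A) = x^4

Eigenvalues and multiplicities (the geometric multiplicity of λ is n − rank(A − λI), which equals the number of Jordan blocks for λ):
  λ = 0: algebraic multiplicity = 4, geometric multiplicity = 3

Determining the block sizes for each eigenvalue:
  λ = 0: 3 blocks summing to 4 forces exactly one block of size 2 and the rest size 1 → block sizes [2, 1, 1]

Assembling the blocks gives a Jordan form
J =
  [0, 1, 0, 0]
  [0, 0, 0, 0]
  [0, 0, 0, 0]
  [0, 0, 0, 0]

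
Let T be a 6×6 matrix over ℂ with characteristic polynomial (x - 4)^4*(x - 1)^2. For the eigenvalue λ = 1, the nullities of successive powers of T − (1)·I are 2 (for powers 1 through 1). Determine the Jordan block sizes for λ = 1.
Block sizes for λ = 1: [1, 1]

From the dimensions of kernels of powers, the number of Jordan blocks of size at least j is d_j − d_{j−1} where d_j = dim ker(N^j) (with d_0 = 0). Computing the differences gives [2].
The number of blocks of size exactly k is (#blocks of size ≥ k) − (#blocks of size ≥ k + 1), so the partition is: 2 block(s) of size 1.
In nonincreasing order the block sizes are [1, 1].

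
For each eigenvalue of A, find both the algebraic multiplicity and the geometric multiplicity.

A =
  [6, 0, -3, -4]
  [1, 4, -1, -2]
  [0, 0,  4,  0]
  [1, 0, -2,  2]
λ = 4: alg = 4, geom = 2

Step 1 — factor the characteristic polynomial to read off the algebraic multiplicities:
  χ_A(x) = (x - 4)^4

Step 2 — compute geometric multiplicities via the rank-nullity identity g(λ) = n − rank(A − λI):
  rank(A − (4)·I) = 2, so dim ker(A − (4)·I) = n − 2 = 2

Summary:
  λ = 4: algebraic multiplicity = 4, geometric multiplicity = 2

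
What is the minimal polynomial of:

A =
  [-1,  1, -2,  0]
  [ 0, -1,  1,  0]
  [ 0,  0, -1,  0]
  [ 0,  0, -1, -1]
x^3 + 3*x^2 + 3*x + 1

The characteristic polynomial is χ_A(x) = (x + 1)^4, so the eigenvalues are known. The minimal polynomial is
  m_A(x) = Π_λ (x − λ)^{k_λ}
where k_λ is the size of the *largest* Jordan block for λ (equivalently, the smallest k with (A − λI)^k v = 0 for every generalised eigenvector v of λ).

  λ = -1: largest Jordan block has size 3, contributing (x + 1)^3

So m_A(x) = (x + 1)^3 = x^3 + 3*x^2 + 3*x + 1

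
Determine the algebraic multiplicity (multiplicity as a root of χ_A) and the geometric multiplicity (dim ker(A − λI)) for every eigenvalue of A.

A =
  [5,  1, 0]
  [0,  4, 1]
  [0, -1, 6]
λ = 5: alg = 3, geom = 1

Step 1 — factor the characteristic polynomial to read off the algebraic multiplicities:
  χ_A(x) = (x - 5)^3

Step 2 — compute geometric multiplicities via the rank-nullity identity g(λ) = n − rank(A − λI):
  rank(A − (5)·I) = 2, so dim ker(A − (5)·I) = n − 2 = 1

Summary:
  λ = 5: algebraic multiplicity = 3, geometric multiplicity = 1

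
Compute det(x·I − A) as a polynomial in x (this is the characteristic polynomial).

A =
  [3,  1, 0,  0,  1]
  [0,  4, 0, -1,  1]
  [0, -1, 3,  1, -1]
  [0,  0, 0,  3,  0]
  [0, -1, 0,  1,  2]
x^5 - 15*x^4 + 90*x^3 - 270*x^2 + 405*x - 243

Expanding det(x·I − A) (e.g. by cofactor expansion or by noting that A is similar to its Jordan form J, which has the same characteristic polynomial as A) gives
  χ_A(x) = x^5 - 15*x^4 + 90*x^3 - 270*x^2 + 405*x - 243
which factors as (x - 3)^5. The eigenvalues (with algebraic multiplicities) are λ = 3 with multiplicity 5.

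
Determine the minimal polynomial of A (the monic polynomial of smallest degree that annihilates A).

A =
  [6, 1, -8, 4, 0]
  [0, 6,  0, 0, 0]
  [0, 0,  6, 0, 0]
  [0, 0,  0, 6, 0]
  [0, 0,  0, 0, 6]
x^2 - 12*x + 36

The characteristic polynomial is χ_A(x) = (x - 6)^5, so the eigenvalues are known. The minimal polynomial is
  m_A(x) = Π_λ (x − λ)^{k_λ}
where k_λ is the size of the *largest* Jordan block for λ (equivalently, the smallest k with (A − λI)^k v = 0 for every generalised eigenvector v of λ).

  λ = 6: largest Jordan block has size 2, contributing (x − 6)^2

So m_A(x) = (x - 6)^2 = x^2 - 12*x + 36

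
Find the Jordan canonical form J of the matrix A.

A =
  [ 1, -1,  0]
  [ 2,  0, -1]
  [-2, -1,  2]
J_3(1)

The characteristic polynomial is
  det(x·I − A) = x^3 - 3*x^2 + 3*x - 1 = (x - 1)^3

Eigenvalues and multiplicities (the geometric multiplicity of λ is n − rank(A − λI), which equals the number of Jordan blocks for λ):
  λ = 1: algebraic multiplicity = 3, geometric multiplicity = 1

Determining the block sizes for each eigenvalue:
  λ = 1: one block (gm = 1), so the single block has size am = 3 → block sizes [3]

Assembling the blocks gives a Jordan form
J =
  [1, 1, 0]
  [0, 1, 1]
  [0, 0, 1]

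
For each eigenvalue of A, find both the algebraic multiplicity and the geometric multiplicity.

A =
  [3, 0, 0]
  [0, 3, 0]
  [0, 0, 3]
λ = 3: alg = 3, geom = 3

Step 1 — factor the characteristic polynomial to read off the algebraic multiplicities:
  χ_A(x) = (x - 3)^3

Step 2 — compute geometric multiplicities via the rank-nullity identity g(λ) = n − rank(A − λI):
  rank(A − (3)·I) = 0, so dim ker(A − (3)·I) = n − 0 = 3

Summary:
  λ = 3: algebraic multiplicity = 3, geometric multiplicity = 3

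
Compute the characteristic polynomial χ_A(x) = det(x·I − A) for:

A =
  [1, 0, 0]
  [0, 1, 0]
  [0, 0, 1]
x^3 - 3*x^2 + 3*x - 1

Expanding det(x·I − A) (e.g. by cofactor expansion or by noting that A is similar to its Jordan form J, which has the same characteristic polynomial as A) gives
  χ_A(x) = x^3 - 3*x^2 + 3*x - 1
which factors as (x - 1)^3. The eigenvalues (with algebraic multiplicities) are λ = 1 with multiplicity 3.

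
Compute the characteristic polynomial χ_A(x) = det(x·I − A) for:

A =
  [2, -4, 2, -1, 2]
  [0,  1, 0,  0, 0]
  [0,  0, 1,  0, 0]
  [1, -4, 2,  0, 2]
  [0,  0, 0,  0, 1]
x^5 - 5*x^4 + 10*x^3 - 10*x^2 + 5*x - 1

Expanding det(x·I − A) (e.g. by cofactor expansion or by noting that A is similar to its Jordan form J, which has the same characteristic polynomial as A) gives
  χ_A(x) = x^5 - 5*x^4 + 10*x^3 - 10*x^2 + 5*x - 1
which factors as (x - 1)^5. The eigenvalues (with algebraic multiplicities) are λ = 1 with multiplicity 5.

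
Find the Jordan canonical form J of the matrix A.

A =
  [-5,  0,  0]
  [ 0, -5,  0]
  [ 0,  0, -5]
J_1(-5) ⊕ J_1(-5) ⊕ J_1(-5)

The characteristic polynomial is
  det(x·I − A) = x^3 + 15*x^2 + 75*x + 125 = (x + 5)^3

Eigenvalues and multiplicities (the geometric multiplicity of λ is n − rank(A − λI), which equals the number of Jordan blocks for λ):
  λ = -5: algebraic multiplicity = 3, geometric multiplicity = 3

Determining the block sizes for each eigenvalue:
  λ = -5: gm = am = 3, so every block has size 1 → block sizes [1, 1, 1]

Assembling the blocks gives a Jordan form
J =
  [-5,  0,  0]
  [ 0, -5,  0]
  [ 0,  0, -5]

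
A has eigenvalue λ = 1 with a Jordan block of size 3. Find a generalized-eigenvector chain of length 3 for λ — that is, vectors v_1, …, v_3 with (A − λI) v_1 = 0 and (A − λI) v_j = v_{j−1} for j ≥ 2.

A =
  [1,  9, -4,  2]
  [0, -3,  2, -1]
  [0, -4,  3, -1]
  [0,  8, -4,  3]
A Jordan chain for λ = 1 of length 3:
v_1 = (-4, 0, 0, 0)ᵀ
v_2 = (9, -4, -4, 8)ᵀ
v_3 = (0, 1, 0, 0)ᵀ

Let N = A − (1)·I. We want v_3 with N^3 v_3 = 0 but N^2 v_3 ≠ 0; then v_{j-1} := N · v_j for j = 3, …, 2.

Pick v_3 = (0, 1, 0, 0)ᵀ.
Then v_2 = N · v_3 = (9, -4, -4, 8)ᵀ.
Then v_1 = N · v_2 = (-4, 0, 0, 0)ᵀ.

Sanity check: (A − (1)·I) v_1 = (0, 0, 0, 0)ᵀ = 0. ✓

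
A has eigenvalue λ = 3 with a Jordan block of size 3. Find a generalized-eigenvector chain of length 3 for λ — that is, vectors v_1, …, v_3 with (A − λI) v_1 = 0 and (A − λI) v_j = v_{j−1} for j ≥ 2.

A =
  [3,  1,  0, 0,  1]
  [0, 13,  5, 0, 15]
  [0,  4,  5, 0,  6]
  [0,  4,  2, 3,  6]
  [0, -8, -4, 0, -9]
A Jordan chain for λ = 3 of length 3:
v_1 = (2, 0, 0, 0, 0)ᵀ
v_2 = (1, 10, 4, 4, -8)ᵀ
v_3 = (0, 1, 0, 0, 0)ᵀ

Let N = A − (3)·I. We want v_3 with N^3 v_3 = 0 but N^2 v_3 ≠ 0; then v_{j-1} := N · v_j for j = 3, …, 2.

Pick v_3 = (0, 1, 0, 0, 0)ᵀ.
Then v_2 = N · v_3 = (1, 10, 4, 4, -8)ᵀ.
Then v_1 = N · v_2 = (2, 0, 0, 0, 0)ᵀ.

Sanity check: (A − (3)·I) v_1 = (0, 0, 0, 0, 0)ᵀ = 0. ✓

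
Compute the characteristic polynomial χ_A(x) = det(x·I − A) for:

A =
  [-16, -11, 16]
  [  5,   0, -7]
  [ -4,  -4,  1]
x^3 + 15*x^2 + 75*x + 125

Expanding det(x·I − A) (e.g. by cofactor expansion or by noting that A is similar to its Jordan form J, which has the same characteristic polynomial as A) gives
  χ_A(x) = x^3 + 15*x^2 + 75*x + 125
which factors as (x + 5)^3. The eigenvalues (with algebraic multiplicities) are λ = -5 with multiplicity 3.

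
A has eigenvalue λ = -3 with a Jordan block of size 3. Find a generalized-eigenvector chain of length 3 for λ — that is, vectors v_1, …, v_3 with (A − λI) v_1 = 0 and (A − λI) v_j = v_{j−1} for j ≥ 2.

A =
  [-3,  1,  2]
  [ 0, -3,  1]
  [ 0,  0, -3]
A Jordan chain for λ = -3 of length 3:
v_1 = (1, 0, 0)ᵀ
v_2 = (2, 1, 0)ᵀ
v_3 = (0, 0, 1)ᵀ

Let N = A − (-3)·I. We want v_3 with N^3 v_3 = 0 but N^2 v_3 ≠ 0; then v_{j-1} := N · v_j for j = 3, …, 2.

Pick v_3 = (0, 0, 1)ᵀ.
Then v_2 = N · v_3 = (2, 1, 0)ᵀ.
Then v_1 = N · v_2 = (1, 0, 0)ᵀ.

Sanity check: (A − (-3)·I) v_1 = (0, 0, 0)ᵀ = 0. ✓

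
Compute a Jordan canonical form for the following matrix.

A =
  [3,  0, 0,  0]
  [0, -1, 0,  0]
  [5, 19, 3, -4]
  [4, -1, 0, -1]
J_2(-1) ⊕ J_2(3)

The characteristic polynomial is
  det(x·I − A) = x^4 - 4*x^3 - 2*x^2 + 12*x + 9 = (x - 3)^2*(x + 1)^2

Eigenvalues and multiplicities (the geometric multiplicity of λ is n − rank(A − λI), which equals the number of Jordan blocks for λ):
  λ = -1: algebraic multiplicity = 2, geometric multiplicity = 1
  λ = 3: algebraic multiplicity = 2, geometric multiplicity = 1

Determining the block sizes for each eigenvalue:
  λ = -1: one block (gm = 1), so the single block has size am = 2 → block sizes [2]
  λ = 3: one block (gm = 1), so the single block has size am = 2 → block sizes [2]

Assembling the blocks gives a Jordan form
J =
  [-1,  1, 0, 0]
  [ 0, -1, 0, 0]
  [ 0,  0, 3, 1]
  [ 0,  0, 0, 3]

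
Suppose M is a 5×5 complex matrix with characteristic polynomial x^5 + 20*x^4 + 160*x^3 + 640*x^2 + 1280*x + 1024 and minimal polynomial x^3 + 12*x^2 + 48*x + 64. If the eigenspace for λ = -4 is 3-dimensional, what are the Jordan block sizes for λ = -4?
Block sizes for λ = -4: [3, 1, 1]

Step 1 — from the characteristic polynomial, algebraic multiplicity of λ = -4 is 5. From dim ker(M − (-4)·I) = 3, there are exactly 3 Jordan blocks for λ = -4.
Step 2 — from the minimal polynomial, the factor (x + 4)^3 tells us the largest block for λ = -4 has size 3.
Step 3 — with total size 5, 3 blocks, and largest block 3, the block sizes (in nonincreasing order) are [3, 1, 1].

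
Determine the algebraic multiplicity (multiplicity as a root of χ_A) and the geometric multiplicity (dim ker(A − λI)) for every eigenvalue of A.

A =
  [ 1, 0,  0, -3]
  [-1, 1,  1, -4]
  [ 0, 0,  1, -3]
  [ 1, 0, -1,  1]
λ = 1: alg = 4, geom = 2

Step 1 — factor the characteristic polynomial to read off the algebraic multiplicities:
  χ_A(x) = (x - 1)^4

Step 2 — compute geometric multiplicities via the rank-nullity identity g(λ) = n − rank(A − λI):
  rank(A − (1)·I) = 2, so dim ker(A − (1)·I) = n − 2 = 2

Summary:
  λ = 1: algebraic multiplicity = 4, geometric multiplicity = 2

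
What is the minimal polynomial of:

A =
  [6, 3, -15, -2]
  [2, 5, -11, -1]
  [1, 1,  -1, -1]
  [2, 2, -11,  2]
x^3 - 9*x^2 + 27*x - 27

The characteristic polynomial is χ_A(x) = (x - 3)^4, so the eigenvalues are known. The minimal polynomial is
  m_A(x) = Π_λ (x − λ)^{k_λ}
where k_λ is the size of the *largest* Jordan block for λ (equivalently, the smallest k with (A − λI)^k v = 0 for every generalised eigenvector v of λ).

  λ = 3: largest Jordan block has size 3, contributing (x − 3)^3

So m_A(x) = (x - 3)^3 = x^3 - 9*x^2 + 27*x - 27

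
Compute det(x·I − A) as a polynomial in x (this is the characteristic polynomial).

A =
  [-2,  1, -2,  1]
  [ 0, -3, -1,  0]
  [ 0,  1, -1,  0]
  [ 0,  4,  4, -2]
x^4 + 8*x^3 + 24*x^2 + 32*x + 16

Expanding det(x·I − A) (e.g. by cofactor expansion or by noting that A is similar to its Jordan form J, which has the same characteristic polynomial as A) gives
  χ_A(x) = x^4 + 8*x^3 + 24*x^2 + 32*x + 16
which factors as (x + 2)^4. The eigenvalues (with algebraic multiplicities) are λ = -2 with multiplicity 4.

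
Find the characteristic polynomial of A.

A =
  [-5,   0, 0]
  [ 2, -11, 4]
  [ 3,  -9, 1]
x^3 + 15*x^2 + 75*x + 125

Expanding det(x·I − A) (e.g. by cofactor expansion or by noting that A is similar to its Jordan form J, which has the same characteristic polynomial as A) gives
  χ_A(x) = x^3 + 15*x^2 + 75*x + 125
which factors as (x + 5)^3. The eigenvalues (with algebraic multiplicities) are λ = -5 with multiplicity 3.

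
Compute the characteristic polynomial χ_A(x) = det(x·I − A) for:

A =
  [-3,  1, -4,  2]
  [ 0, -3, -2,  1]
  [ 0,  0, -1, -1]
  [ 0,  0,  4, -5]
x^4 + 12*x^3 + 54*x^2 + 108*x + 81

Expanding det(x·I − A) (e.g. by cofactor expansion or by noting that A is similar to its Jordan form J, which has the same characteristic polynomial as A) gives
  χ_A(x) = x^4 + 12*x^3 + 54*x^2 + 108*x + 81
which factors as (x + 3)^4. The eigenvalues (with algebraic multiplicities) are λ = -3 with multiplicity 4.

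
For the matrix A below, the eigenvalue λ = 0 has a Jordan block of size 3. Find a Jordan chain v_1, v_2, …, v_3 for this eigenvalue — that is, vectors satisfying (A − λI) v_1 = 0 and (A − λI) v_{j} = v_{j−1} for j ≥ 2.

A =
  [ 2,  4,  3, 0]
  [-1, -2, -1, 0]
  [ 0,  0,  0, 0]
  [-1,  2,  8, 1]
A Jordan chain for λ = 0 of length 3:
v_1 = (-10, 5, 0, -20)ᵀ
v_2 = (-13, 4, 0, -41)ᵀ
v_3 = (1, 0, -5, 0)ᵀ

Let N = A − (0)·I. We want v_3 with N^3 v_3 = 0 but N^2 v_3 ≠ 0; then v_{j-1} := N · v_j for j = 3, …, 2.

Pick v_3 = (1, 0, -5, 0)ᵀ.
Then v_2 = N · v_3 = (-13, 4, 0, -41)ᵀ.
Then v_1 = N · v_2 = (-10, 5, 0, -20)ᵀ.

Sanity check: (A − (0)·I) v_1 = (0, 0, 0, 0)ᵀ = 0. ✓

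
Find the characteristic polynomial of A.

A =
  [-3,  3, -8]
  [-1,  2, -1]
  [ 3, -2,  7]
x^3 - 6*x^2 + 12*x - 8

Expanding det(x·I − A) (e.g. by cofactor expansion or by noting that A is similar to its Jordan form J, which has the same characteristic polynomial as A) gives
  χ_A(x) = x^3 - 6*x^2 + 12*x - 8
which factors as (x - 2)^3. The eigenvalues (with algebraic multiplicities) are λ = 2 with multiplicity 3.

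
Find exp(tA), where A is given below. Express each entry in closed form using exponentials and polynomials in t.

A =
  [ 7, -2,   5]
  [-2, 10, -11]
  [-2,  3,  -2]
e^{tA} =
  [-t^2*exp(5*t) + 2*t*exp(5*t) + exp(5*t), t^2*exp(5*t)/2 - 2*t*exp(5*t), -3*t^2*exp(5*t)/2 + 5*t*exp(5*t)]
  [4*t^2*exp(5*t) - 2*t*exp(5*t), -2*t^2*exp(5*t) + 5*t*exp(5*t) + exp(5*t), 6*t^2*exp(5*t) - 11*t*exp(5*t)]
  [2*t^2*exp(5*t) - 2*t*exp(5*t), -t^2*exp(5*t) + 3*t*exp(5*t), 3*t^2*exp(5*t) - 7*t*exp(5*t) + exp(5*t)]

Strategy: write A = P · J · P⁻¹ where J is a Jordan canonical form, so e^{tA} = P · e^{tJ} · P⁻¹, and e^{tJ} can be computed block-by-block.

A has Jordan form
J =
  [5, 1, 0]
  [0, 5, 1]
  [0, 0, 5]
(up to reordering of blocks).

Per-block formulas:
  For a 3×3 Jordan block J_3(5): exp(t · J_3(5)) = e^(5t)·(I + t·N + (t^2/2)·N^2), where N is the 3×3 nilpotent shift.

After assembling e^{tJ} and conjugating by P, we get:

e^{tA} =
  [-t^2*exp(5*t) + 2*t*exp(5*t) + exp(5*t), t^2*exp(5*t)/2 - 2*t*exp(5*t), -3*t^2*exp(5*t)/2 + 5*t*exp(5*t)]
  [4*t^2*exp(5*t) - 2*t*exp(5*t), -2*t^2*exp(5*t) + 5*t*exp(5*t) + exp(5*t), 6*t^2*exp(5*t) - 11*t*exp(5*t)]
  [2*t^2*exp(5*t) - 2*t*exp(5*t), -t^2*exp(5*t) + 3*t*exp(5*t), 3*t^2*exp(5*t) - 7*t*exp(5*t) + exp(5*t)]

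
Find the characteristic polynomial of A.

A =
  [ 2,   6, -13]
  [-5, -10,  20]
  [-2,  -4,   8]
x^3

Expanding det(x·I − A) (e.g. by cofactor expansion or by noting that A is similar to its Jordan form J, which has the same characteristic polynomial as A) gives
  χ_A(x) = x^3
which factors as x^3. The eigenvalues (with algebraic multiplicities) are λ = 0 with multiplicity 3.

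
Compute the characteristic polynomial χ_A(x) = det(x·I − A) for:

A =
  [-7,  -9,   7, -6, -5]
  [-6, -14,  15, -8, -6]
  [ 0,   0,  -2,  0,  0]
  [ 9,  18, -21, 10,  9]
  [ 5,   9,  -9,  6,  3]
x^5 + 10*x^4 + 40*x^3 + 80*x^2 + 80*x + 32

Expanding det(x·I − A) (e.g. by cofactor expansion or by noting that A is similar to its Jordan form J, which has the same characteristic polynomial as A) gives
  χ_A(x) = x^5 + 10*x^4 + 40*x^3 + 80*x^2 + 80*x + 32
which factors as (x + 2)^5. The eigenvalues (with algebraic multiplicities) are λ = -2 with multiplicity 5.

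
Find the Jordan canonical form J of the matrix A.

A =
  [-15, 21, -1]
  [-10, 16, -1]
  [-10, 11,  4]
J_1(-5) ⊕ J_2(5)

The characteristic polynomial is
  det(x·I − A) = x^3 - 5*x^2 - 25*x + 125 = (x - 5)^2*(x + 5)

Eigenvalues and multiplicities (the geometric multiplicity of λ is n − rank(A − λI), which equals the number of Jordan blocks for λ):
  λ = -5: algebraic multiplicity = 1, geometric multiplicity = 1
  λ = 5: algebraic multiplicity = 2, geometric multiplicity = 1

Determining the block sizes for each eigenvalue:
  λ = -5: one block (gm = 1), so the single block has size am = 1 → block sizes [1]
  λ = 5: one block (gm = 1), so the single block has size am = 2 → block sizes [2]

Assembling the blocks gives a Jordan form
J =
  [-5, 0, 0]
  [ 0, 5, 1]
  [ 0, 0, 5]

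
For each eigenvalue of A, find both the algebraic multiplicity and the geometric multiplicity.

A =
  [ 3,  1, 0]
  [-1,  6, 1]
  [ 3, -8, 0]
λ = 3: alg = 3, geom = 1

Step 1 — factor the characteristic polynomial to read off the algebraic multiplicities:
  χ_A(x) = (x - 3)^3

Step 2 — compute geometric multiplicities via the rank-nullity identity g(λ) = n − rank(A − λI):
  rank(A − (3)·I) = 2, so dim ker(A − (3)·I) = n − 2 = 1

Summary:
  λ = 3: algebraic multiplicity = 3, geometric multiplicity = 1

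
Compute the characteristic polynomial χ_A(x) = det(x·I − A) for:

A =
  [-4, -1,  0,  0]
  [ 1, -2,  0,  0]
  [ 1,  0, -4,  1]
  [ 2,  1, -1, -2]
x^4 + 12*x^3 + 54*x^2 + 108*x + 81

Expanding det(x·I − A) (e.g. by cofactor expansion or by noting that A is similar to its Jordan form J, which has the same characteristic polynomial as A) gives
  χ_A(x) = x^4 + 12*x^3 + 54*x^2 + 108*x + 81
which factors as (x + 3)^4. The eigenvalues (with algebraic multiplicities) are λ = -3 with multiplicity 4.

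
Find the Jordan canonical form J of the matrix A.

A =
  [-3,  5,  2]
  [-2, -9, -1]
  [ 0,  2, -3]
J_3(-5)

The characteristic polynomial is
  det(x·I − A) = x^3 + 15*x^2 + 75*x + 125 = (x + 5)^3

Eigenvalues and multiplicities (the geometric multiplicity of λ is n − rank(A − λI), which equals the number of Jordan blocks for λ):
  λ = -5: algebraic multiplicity = 3, geometric multiplicity = 1

Determining the block sizes for each eigenvalue:
  λ = -5: one block (gm = 1), so the single block has size am = 3 → block sizes [3]

Assembling the blocks gives a Jordan form
J =
  [-5,  1,  0]
  [ 0, -5,  1]
  [ 0,  0, -5]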